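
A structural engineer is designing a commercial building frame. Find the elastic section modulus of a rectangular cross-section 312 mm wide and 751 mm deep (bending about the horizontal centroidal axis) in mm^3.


S = b * h^2 / 6
= 312 * 751^2 / 6
= 312 * 564001 / 6
= 29328052.0 mm^3

29328052.0 mm^3


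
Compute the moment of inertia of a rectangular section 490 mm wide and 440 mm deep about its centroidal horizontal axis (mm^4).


I = b * h^3 / 12
= 490 * 440^3 / 12
= 490 * 85184000 / 12
= 3478346666.67 mm^4

3478346666.67 mm^4


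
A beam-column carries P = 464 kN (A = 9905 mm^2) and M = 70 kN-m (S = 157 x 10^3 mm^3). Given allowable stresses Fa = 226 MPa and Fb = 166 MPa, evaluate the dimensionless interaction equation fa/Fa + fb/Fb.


f_a = P / A = 464000.0 / 9905 = 46.845 MPa
f_b = M / S = 70000000.0 / 157000.0 = 445.8599 MPa
Ratio = f_a / Fa + f_b / Fb
= 46.845 / 226 + 445.8599 / 166
= 2.8932 (dimensionless)

2.8932 (dimensionless)


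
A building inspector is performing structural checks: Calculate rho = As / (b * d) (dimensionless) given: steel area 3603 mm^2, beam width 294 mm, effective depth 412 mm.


rho = As / (b * d)
= 3603 / (294 * 412)
= 3603 / 121128
= 0.029745 (dimensionless)

0.029745 (dimensionless)


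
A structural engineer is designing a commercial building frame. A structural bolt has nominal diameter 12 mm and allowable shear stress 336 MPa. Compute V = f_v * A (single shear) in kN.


A = pi * d^2 / 4 = pi * 12^2 / 4 = 113.0973 mm^2
V = f_v * A / 1000 = 336 * 113.0973 / 1000
= 38.0007 kN

38.0007 kN


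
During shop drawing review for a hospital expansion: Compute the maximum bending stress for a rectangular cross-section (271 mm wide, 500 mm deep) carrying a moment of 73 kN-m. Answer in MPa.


I = b * h^3 / 12 = 271 * 500^3 / 12 = 2822916666.67 mm^4
y = h / 2 = 500 / 2 = 250.0 mm
M = 73 kN-m = 73000000.0 N-mm
sigma = M * y / I = 73000000.0 * 250.0 / 2822916666.67
= 6.46 MPa

6.46 MPa


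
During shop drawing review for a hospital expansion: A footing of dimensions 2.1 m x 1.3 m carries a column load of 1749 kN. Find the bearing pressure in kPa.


A = 2.1 * 1.3 = 2.73 m^2
q = P / A = 1749 / 2.73
= 640.6593 kPa

640.6593 kPa


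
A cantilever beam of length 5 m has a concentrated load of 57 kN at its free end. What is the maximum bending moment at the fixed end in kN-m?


For a cantilever with a point load at the free end:
M_max = P * L = 57 * 5 = 285 kN-m

285 kN-m


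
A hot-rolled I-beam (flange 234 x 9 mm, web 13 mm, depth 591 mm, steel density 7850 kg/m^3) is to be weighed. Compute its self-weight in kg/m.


A_flanges = 2 * 234 * 9 = 4212 mm^2
A_web = (591 - 2 * 9) * 13 = 7449 mm^2
A_total = 4212 + 7449 = 11661 mm^2 = 0.011661 m^2
Weight = rho * A = 7850 * 0.011661 = 91.5388 kg/m

91.5388 kg/m


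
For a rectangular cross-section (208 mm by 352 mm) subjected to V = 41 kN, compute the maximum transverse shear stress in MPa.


A = b * h = 208 * 352 = 73216 mm^2
V = 41 kN = 41000.0 N
tau_max = 1.5 * V / A = 1.5 * 41000.0 / 73216
= 0.84 MPa

0.84 MPa


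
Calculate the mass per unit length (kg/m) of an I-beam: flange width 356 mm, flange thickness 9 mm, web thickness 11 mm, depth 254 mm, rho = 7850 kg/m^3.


A_flanges = 2 * 356 * 9 = 6408 mm^2
A_web = (254 - 2 * 9) * 11 = 2596 mm^2
A_total = 6408 + 2596 = 9004 mm^2 = 0.009004 m^2
Weight = rho * A = 7850 * 0.009004 = 70.6814 kg/m

70.6814 kg/m


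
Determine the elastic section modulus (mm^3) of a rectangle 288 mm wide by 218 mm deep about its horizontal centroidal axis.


S = b * h^2 / 6
= 288 * 218^2 / 6
= 288 * 47524 / 6
= 2281152.0 mm^3

2281152.0 mm^3


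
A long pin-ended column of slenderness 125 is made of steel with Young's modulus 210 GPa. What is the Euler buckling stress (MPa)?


sigma_cr = pi^2 * E / lambda^2
= 9.8696 * 210000.0 / 125^2
= 9.8696 * 210000.0 / 15625
= 132.6475 MPa

132.6475 MPa


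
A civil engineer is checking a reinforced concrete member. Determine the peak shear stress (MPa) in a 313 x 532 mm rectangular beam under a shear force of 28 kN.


A = b * h = 313 * 532 = 166516 mm^2
V = 28 kN = 28000.0 N
tau_max = 1.5 * V / A = 1.5 * 28000.0 / 166516
= 0.2522 MPa

0.2522 MPa


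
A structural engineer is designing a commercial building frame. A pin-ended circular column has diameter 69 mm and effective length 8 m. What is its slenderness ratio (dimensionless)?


Radius of gyration r = d / 4 = 69 / 4 = 17.25 mm
L_eff = 8000.0 mm
Slenderness ratio = L / r = 8000.0 / 17.25 = 463.77 (dimensionless)

463.77 (dimensionless)


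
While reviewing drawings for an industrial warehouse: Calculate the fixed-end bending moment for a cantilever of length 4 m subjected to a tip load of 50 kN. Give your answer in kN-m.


For a cantilever with a point load at the free end:
M_max = P * L = 50 * 4 = 200 kN-m

200 kN-m


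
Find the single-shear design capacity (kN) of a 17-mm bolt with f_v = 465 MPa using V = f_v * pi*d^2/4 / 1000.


A = pi * d^2 / 4 = pi * 17^2 / 4 = 226.9801 mm^2
V = f_v * A / 1000 = 465 * 226.9801 / 1000
= 105.5457 kN

105.5457 kN


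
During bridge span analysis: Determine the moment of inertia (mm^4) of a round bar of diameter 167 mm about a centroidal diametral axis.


r = d / 2 = 167 / 2 = 83.5 mm
I = pi * r^4 / 4 = pi * 83.5^4 / 4
= 38179987.63 mm^4

38179987.63 mm^4


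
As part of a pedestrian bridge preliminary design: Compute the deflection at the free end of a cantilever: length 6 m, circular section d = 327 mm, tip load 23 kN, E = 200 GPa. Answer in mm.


I = pi * d^4 / 64 = pi * 327^4 / 64 = 561255887.01 mm^4
L = 6000.0 mm, P = 23000.0 N, E = 200000.0 MPa
delta = P * L^3 / (3 * E * I)
= 23000.0 * 6000.0^3 / (3 * 200000.0 * 561255887.01)
= 14.7526 mm

14.7526 mm


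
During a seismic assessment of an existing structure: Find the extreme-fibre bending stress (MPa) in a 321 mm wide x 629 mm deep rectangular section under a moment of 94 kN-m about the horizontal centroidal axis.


I = b * h^3 / 12 = 321 * 629^3 / 12 = 6656956555.75 mm^4
y = h / 2 = 629 / 2 = 314.5 mm
M = 94 kN-m = 94000000.0 N-mm
sigma = M * y / I = 94000000.0 * 314.5 / 6656956555.75
= 4.44 MPa

4.44 MPa


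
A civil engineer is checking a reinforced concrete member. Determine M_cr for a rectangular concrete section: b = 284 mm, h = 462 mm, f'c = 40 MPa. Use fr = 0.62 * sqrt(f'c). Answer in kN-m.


fr = 0.62 * sqrt(40) = 0.62 * 6.3246 = 3.9212 MPa
I = 284 * 462^3 / 12 = 2333796696.0 mm^4
y_t = 231.0 mm
M_cr = fr * I / y_t = 3.9212 * 2333796696.0 / 231.0 N-mm
= 39.6162 kN-m

39.6162 kN-m


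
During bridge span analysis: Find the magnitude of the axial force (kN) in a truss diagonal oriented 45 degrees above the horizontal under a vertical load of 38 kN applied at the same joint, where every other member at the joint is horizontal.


At the joint, only the diagonal has a vertical component, so vertical equilibrium gives:
F * sin(45) = 38
F = 38 / sin(45)
= 38 / 0.707107
= 53.74 kN

53.74 kN


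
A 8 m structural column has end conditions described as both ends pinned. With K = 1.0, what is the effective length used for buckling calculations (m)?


L_eff = K * L
= 1.0 * 8
= 8.0 m

8.0 m


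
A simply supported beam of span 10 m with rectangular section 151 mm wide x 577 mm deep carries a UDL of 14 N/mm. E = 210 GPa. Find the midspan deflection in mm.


I = 151 * 577^3 / 12 = 2417258748.58 mm^4
L = 10000.0 mm, w = 14 N/mm, E = 210000.0 MPa
delta = 5 * w * L^4 / (384 * E * I)
= 5 * 14 * 10000.0^4 / (384 * 210000.0 * 2417258748.58)
= 3.5911 mm

3.5911 mm


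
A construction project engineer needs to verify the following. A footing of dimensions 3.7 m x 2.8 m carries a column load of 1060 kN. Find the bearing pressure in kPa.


A = 3.7 * 2.8 = 10.36 m^2
q = P / A = 1060 / 10.36
= 102.3166 kPa

102.3166 kPa


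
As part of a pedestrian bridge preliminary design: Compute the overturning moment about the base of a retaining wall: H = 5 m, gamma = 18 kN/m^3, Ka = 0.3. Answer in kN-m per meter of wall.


Pa = 0.5 * Ka * gamma * H^2
= 0.5 * 0.3 * 18 * 5^2
= 67.5 kN/m
Arm = H / 3 = 5 / 3 = 1.6667 m
Mo = Pa * arm = Pa * H / 3 = 67.5 * 5 / 3 = 112.5 kN-m/m

112.5 kN-m/m


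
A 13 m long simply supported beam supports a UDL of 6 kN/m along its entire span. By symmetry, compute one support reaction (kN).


Total load = w * L = 6 * 13 = 78 kN
By symmetry, each reaction R = total / 2 = 78 / 2 = 39.0 kN

39.0 kN


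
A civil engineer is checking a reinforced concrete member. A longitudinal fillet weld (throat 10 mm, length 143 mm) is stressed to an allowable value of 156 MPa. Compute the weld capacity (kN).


Strength = throat * length * allowable stress
= 10 * 143 * 156 N
= 223080 N
= 223.08 kN

223.08 kN


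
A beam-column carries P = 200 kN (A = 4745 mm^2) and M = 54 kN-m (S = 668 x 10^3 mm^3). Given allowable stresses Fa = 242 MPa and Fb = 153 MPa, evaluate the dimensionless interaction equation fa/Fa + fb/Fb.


f_a = P / A = 200000.0 / 4745 = 42.1496 MPa
f_b = M / S = 54000000.0 / 668000.0 = 80.8383 MPa
Ratio = f_a / Fa + f_b / Fb
= 42.1496 / 242 + 80.8383 / 153
= 0.7025 (dimensionless)

0.7025 (dimensionless)


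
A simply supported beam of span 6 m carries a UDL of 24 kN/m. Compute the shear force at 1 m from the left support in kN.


R_A = w * L / 2 = 24 * 6 / 2 = 72.0 kN
V(x) = R_A - w * x = 72.0 - 24 * 1
= 48.0 kN

48.0 kN


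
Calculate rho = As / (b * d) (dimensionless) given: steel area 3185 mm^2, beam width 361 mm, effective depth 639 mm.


rho = As / (b * d)
= 3185 / (361 * 639)
= 3185 / 230679
= 0.013807 (dimensionless)

0.013807 (dimensionless)


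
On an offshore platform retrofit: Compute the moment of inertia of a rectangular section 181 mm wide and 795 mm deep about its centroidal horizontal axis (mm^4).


I = b * h^3 / 12
= 181 * 795^3 / 12
= 181 * 502459875 / 12
= 7578769781.25 mm^4

7578769781.25 mm^4


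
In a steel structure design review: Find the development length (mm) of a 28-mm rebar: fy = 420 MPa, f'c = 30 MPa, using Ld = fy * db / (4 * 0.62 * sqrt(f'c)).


Ld = (fy * db) / (4 * 0.62 * sqrt(f'c))
= (420 * 28) / (4 * 0.62 * sqrt(30))
= 11760 / 13.5835
= 865.76 mm

865.76 mm


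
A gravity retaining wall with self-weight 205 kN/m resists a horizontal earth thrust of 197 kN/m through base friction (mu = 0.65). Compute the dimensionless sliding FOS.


Resisting force = mu * W = 0.65 * 205 = 133.25 kN/m
FOS = Resisting / Driving = 133.25 / 197
= 0.6764 (dimensionless)

0.6764 (dimensionless)


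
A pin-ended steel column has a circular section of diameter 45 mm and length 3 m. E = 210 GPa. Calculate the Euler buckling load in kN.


I = pi * d^4 / 64 = 201288.96 mm^4
L = 3000.0 mm
P_cr = pi^2 * E * I / L^2
= 9.8696 * 210000.0 * 201288.96 / 3000.0^2
= 46354.99 N = 46.355 kN

46.355 kN


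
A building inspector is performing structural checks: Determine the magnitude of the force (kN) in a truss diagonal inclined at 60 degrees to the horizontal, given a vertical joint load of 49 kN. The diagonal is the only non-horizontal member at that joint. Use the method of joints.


At the joint, only the diagonal has a vertical component, so vertical equilibrium gives:
F * sin(60) = 49
F = 49 / sin(60)
= 49 / 0.866025
= 56.58 kN

56.58 kN


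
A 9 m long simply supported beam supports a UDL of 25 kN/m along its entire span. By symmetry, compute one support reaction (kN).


Total load = w * L = 25 * 9 = 225 kN
By symmetry, each reaction R = total / 2 = 225 / 2 = 112.5 kN

112.5 kN


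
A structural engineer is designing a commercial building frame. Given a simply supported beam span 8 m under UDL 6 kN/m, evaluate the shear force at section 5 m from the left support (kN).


R_A = w * L / 2 = 6 * 8 / 2 = 24.0 kN
V(x) = R_A - w * x = 24.0 - 6 * 5
= -6.0 kN

-6.0 kN


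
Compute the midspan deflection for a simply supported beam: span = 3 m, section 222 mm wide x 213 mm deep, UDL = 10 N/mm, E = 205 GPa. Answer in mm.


I = 222 * 213^3 / 12 = 178776544.5 mm^4
L = 3000.0 mm, w = 10 N/mm, E = 205000.0 MPa
delta = 5 * w * L^4 / (384 * E * I)
= 5 * 10 * 3000.0^4 / (384 * 205000.0 * 178776544.5)
= 0.2878 mm

0.2878 mm


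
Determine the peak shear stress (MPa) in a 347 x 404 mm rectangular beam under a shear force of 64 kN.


A = b * h = 347 * 404 = 140188 mm^2
V = 64 kN = 64000.0 N
tau_max = 1.5 * V / A = 1.5 * 64000.0 / 140188
= 0.6848 MPa

0.6848 MPa


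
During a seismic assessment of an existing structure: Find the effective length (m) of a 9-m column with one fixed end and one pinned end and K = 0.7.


L_eff = K * L
= 0.7 * 9
= 6.3 m

6.3 m


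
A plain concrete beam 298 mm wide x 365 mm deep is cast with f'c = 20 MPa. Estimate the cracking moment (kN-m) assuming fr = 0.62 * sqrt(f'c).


fr = 0.62 * sqrt(20) = 0.62 * 4.4721 = 2.7727 MPa
I = 298 * 365^3 / 12 = 1207573604.17 mm^4
y_t = 182.5 mm
M_cr = fr * I / y_t = 2.7727 * 1207573604.17 / 182.5 N-mm
= 18.3467 kN-m

18.3467 kN-m


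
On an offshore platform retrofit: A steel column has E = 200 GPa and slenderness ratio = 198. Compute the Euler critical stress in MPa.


sigma_cr = pi^2 * E / lambda^2
= 9.8696 * 200000.0 / 198^2
= 9.8696 * 200000.0 / 39204
= 50.35 MPa

50.35 MPa


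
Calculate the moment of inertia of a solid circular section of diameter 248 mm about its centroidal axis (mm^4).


r = d / 2 = 248 / 2 = 124.0 mm
I = pi * r^4 / 4 = pi * 124.0^4 / 4
= 185684914.5 mm^4

185684914.5 mm^4


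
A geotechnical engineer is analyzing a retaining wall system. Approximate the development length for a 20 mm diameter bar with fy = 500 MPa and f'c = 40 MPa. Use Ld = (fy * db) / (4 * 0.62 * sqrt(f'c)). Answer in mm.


Ld = (fy * db) / (4 * 0.62 * sqrt(f'c))
= (500 * 20) / (4 * 0.62 * sqrt(40))
= 10000 / 15.6849
= 637.56 mm

637.56 mm


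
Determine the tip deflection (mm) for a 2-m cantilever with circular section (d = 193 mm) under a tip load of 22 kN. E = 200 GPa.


I = pi * d^4 / 64 = pi * 193^4 / 64 = 68108157.98 mm^4
L = 2000.0 mm, P = 22000.0 N, E = 200000.0 MPa
delta = P * L^3 / (3 * E * I)
= 22000.0 * 2000.0^3 / (3 * 200000.0 * 68108157.98)
= 4.3069 mm

4.3069 mm


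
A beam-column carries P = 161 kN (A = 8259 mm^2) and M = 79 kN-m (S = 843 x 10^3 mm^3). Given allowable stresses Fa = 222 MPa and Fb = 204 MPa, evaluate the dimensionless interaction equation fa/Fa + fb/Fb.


f_a = P / A = 161000.0 / 8259 = 19.4939 MPa
f_b = M / S = 79000000.0 / 843000.0 = 93.7129 MPa
Ratio = f_a / Fa + f_b / Fb
= 19.4939 / 222 + 93.7129 / 204
= 0.5472 (dimensionless)

0.5472 (dimensionless)


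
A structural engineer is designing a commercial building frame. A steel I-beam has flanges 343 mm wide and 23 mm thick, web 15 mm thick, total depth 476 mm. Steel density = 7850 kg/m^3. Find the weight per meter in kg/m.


A_flanges = 2 * 343 * 23 = 15778 mm^2
A_web = (476 - 2 * 23) * 15 = 6450 mm^2
A_total = 15778 + 6450 = 22228 mm^2 = 0.022228 m^2
Weight = rho * A = 7850 * 0.022228 = 174.4898 kg/m

174.4898 kg/m


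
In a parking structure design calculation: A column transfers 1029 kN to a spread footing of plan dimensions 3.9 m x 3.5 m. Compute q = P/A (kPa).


A = 3.9 * 3.5 = 13.65 m^2
q = P / A = 1029 / 13.65
= 75.3846 kPa

75.3846 kPa


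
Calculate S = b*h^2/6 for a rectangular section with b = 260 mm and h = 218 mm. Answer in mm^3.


S = b * h^2 / 6
= 260 * 218^2 / 6
= 260 * 47524 / 6
= 2059373.33 mm^3

2059373.33 mm^3


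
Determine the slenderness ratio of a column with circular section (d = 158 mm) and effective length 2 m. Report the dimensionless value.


Radius of gyration r = d / 4 = 158 / 4 = 39.5 mm
L_eff = 2000.0 mm
Slenderness ratio = L / r = 2000.0 / 39.5 = 50.63 (dimensionless)

50.63 (dimensionless)


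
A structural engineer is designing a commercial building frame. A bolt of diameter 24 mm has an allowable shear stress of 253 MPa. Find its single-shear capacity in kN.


A = pi * d^2 / 4 = pi * 24^2 / 4 = 452.3893 mm^2
V = f_v * A / 1000 = 253 * 452.3893 / 1000
= 114.4545 kN

114.4545 kN


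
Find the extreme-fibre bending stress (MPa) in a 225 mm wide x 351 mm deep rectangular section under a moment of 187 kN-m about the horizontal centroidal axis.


I = b * h^3 / 12 = 225 * 351^3 / 12 = 810816581.25 mm^4
y = h / 2 = 351 / 2 = 175.5 mm
M = 187 kN-m = 187000000.0 N-mm
sigma = M * y / I = 187000000.0 * 175.5 / 810816581.25
= 40.48 MPa

40.48 MPa


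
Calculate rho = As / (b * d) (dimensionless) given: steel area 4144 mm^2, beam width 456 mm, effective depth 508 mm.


rho = As / (b * d)
= 4144 / (456 * 508)
= 4144 / 231648
= 0.017889 (dimensionless)

0.017889 (dimensionless)


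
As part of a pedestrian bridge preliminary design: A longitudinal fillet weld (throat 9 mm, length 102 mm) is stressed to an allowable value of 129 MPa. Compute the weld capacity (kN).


Strength = throat * length * allowable stress
= 9 * 102 * 129 N
= 118422 N
= 118.42 kN

118.42 kN


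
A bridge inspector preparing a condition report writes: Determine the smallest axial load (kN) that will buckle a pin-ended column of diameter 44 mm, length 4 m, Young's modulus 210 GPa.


I = pi * d^4 / 64 = 183984.23 mm^4
L = 4000.0 mm
P_cr = pi^2 * E * I / L^2
= 9.8696 * 210000.0 * 183984.23 / 4000.0^2
= 23833.05 N = 23.8331 kN

23.8331 kN


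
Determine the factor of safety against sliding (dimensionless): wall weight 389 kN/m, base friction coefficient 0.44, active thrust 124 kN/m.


Resisting force = mu * W = 0.44 * 389 = 171.16 kN/m
FOS = Resisting / Driving = 171.16 / 124
= 1.3803 (dimensionless)

1.3803 (dimensionless)


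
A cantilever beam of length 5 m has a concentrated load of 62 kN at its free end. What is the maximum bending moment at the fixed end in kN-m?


For a cantilever with a point load at the free end:
M_max = P * L = 62 * 5 = 310 kN-m

310 kN-m


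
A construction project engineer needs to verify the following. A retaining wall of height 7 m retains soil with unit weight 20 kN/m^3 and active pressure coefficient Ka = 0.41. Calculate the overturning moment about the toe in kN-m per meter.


Pa = 0.5 * Ka * gamma * H^2
= 0.5 * 0.41 * 20 * 7^2
= 200.9 kN/m
Arm = H / 3 = 7 / 3 = 2.3333 m
Mo = Pa * arm = Pa * H / 3 = 200.9 * 7 / 3 = 468.7667 kN-m/m

468.7667 kN-m/m


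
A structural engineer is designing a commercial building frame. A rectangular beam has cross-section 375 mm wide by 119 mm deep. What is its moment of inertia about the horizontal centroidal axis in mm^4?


I = b * h^3 / 12
= 375 * 119^3 / 12
= 375 * 1685159 / 12
= 52661218.75 mm^4

52661218.75 mm^4


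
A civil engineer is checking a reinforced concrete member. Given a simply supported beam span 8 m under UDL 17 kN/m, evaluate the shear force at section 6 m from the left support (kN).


R_A = w * L / 2 = 17 * 8 / 2 = 68.0 kN
V(x) = R_A - w * x = 68.0 - 17 * 6
= -34.0 kN

-34.0 kN


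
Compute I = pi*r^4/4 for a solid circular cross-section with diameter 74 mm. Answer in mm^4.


r = d / 2 = 74 / 2 = 37.0 mm
I = pi * r^4 / 4 = pi * 37.0^4 / 4
= 1471962.61 mm^4

1471962.61 mm^4


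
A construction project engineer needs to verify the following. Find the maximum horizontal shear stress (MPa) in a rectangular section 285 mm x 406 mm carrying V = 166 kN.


A = b * h = 285 * 406 = 115710 mm^2
V = 166 kN = 166000.0 N
tau_max = 1.5 * V / A = 1.5 * 166000.0 / 115710
= 2.1519 MPa

2.1519 MPa


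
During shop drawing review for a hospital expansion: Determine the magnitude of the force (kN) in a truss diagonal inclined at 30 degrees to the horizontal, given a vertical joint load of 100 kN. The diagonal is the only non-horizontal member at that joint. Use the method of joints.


At the joint, only the diagonal has a vertical component, so vertical equilibrium gives:
F * sin(30) = 100
F = 100 / sin(30)
= 100 / 0.5
= 200.0 kN

200.0 kN


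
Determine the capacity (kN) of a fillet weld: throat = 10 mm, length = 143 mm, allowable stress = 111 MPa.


Strength = throat * length * allowable stress
= 10 * 143 * 111 N
= 158730 N
= 158.73 kN

158.73 kN


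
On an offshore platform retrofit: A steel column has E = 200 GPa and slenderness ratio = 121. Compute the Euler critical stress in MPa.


sigma_cr = pi^2 * E / lambda^2
= 9.8696 * 200000.0 / 121^2
= 9.8696 * 200000.0 / 14641
= 134.8215 MPa

134.8215 MPa


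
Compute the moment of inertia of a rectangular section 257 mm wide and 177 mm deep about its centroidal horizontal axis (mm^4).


I = b * h^3 / 12
= 257 * 177^3 / 12
= 257 * 5545233 / 12
= 118760406.75 mm^4

118760406.75 mm^4


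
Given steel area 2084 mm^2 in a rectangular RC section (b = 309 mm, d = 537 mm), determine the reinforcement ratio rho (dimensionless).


rho = As / (b * d)
= 2084 / (309 * 537)
= 2084 / 165933
= 0.012559 (dimensionless)

0.012559 (dimensionless)


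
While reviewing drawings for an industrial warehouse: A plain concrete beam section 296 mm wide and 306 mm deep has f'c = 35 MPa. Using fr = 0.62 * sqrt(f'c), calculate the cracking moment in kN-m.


fr = 0.62 * sqrt(35) = 0.62 * 5.9161 = 3.668 MPa
I = 296 * 306^3 / 12 = 706764528.0 mm^4
y_t = 153.0 mm
M_cr = fr * I / y_t = 3.668 * 706764528.0 / 153.0 N-mm
= 16.9437 kN-m

16.9437 kN-m


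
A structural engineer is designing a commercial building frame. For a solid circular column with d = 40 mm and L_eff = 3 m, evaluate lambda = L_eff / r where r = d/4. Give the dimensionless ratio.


Radius of gyration r = d / 4 = 40 / 4 = 10.0 mm
L_eff = 3000.0 mm
Slenderness ratio = L / r = 3000.0 / 10.0 = 300.0 (dimensionless)

300.0 (dimensionless)


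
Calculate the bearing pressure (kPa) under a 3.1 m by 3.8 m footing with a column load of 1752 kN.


A = 3.1 * 3.8 = 11.78 m^2
q = P / A = 1752 / 11.78
= 148.7267 kPa

148.7267 kPa


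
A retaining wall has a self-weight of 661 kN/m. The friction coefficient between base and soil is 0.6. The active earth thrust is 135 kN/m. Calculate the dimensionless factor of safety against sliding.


Resisting force = mu * W = 0.6 * 661 = 396.6 kN/m
FOS = Resisting / Driving = 396.6 / 135
= 2.9378 (dimensionless)

2.9378 (dimensionless)


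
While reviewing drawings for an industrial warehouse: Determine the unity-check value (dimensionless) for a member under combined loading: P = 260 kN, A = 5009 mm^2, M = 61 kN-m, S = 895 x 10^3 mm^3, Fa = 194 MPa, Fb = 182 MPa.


f_a = P / A = 260000.0 / 5009 = 51.9066 MPa
f_b = M / S = 61000000.0 / 895000.0 = 68.1564 MPa
Ratio = f_a / Fa + f_b / Fb
= 51.9066 / 194 + 68.1564 / 182
= 0.642 (dimensionless)

0.642 (dimensionless)


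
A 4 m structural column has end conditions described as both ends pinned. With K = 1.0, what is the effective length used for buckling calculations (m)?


L_eff = K * L
= 1.0 * 4
= 4.0 m

4.0 m


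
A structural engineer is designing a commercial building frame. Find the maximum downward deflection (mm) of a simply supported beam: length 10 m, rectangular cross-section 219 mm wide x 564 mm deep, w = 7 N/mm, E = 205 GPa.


I = 219 * 564^3 / 12 = 3274162128.0 mm^4
L = 10000.0 mm, w = 7 N/mm, E = 205000.0 MPa
delta = 5 * w * L^4 / (384 * E * I)
= 5 * 7 * 10000.0^4 / (384 * 205000.0 * 3274162128.0)
= 1.3579 mm

1.3579 mm


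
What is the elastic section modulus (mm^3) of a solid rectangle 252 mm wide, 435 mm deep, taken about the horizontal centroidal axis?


S = b * h^2 / 6
= 252 * 435^2 / 6
= 252 * 189225 / 6
= 7947450.0 mm^3

7947450.0 mm^3


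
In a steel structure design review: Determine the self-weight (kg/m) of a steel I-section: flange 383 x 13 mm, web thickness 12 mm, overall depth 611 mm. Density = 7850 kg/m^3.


A_flanges = 2 * 383 * 13 = 9958 mm^2
A_web = (611 - 2 * 13) * 12 = 7020 mm^2
A_total = 9958 + 7020 = 16978 mm^2 = 0.016978 m^2
Weight = rho * A = 7850 * 0.016978 = 133.2773 kg/m

133.2773 kg/m


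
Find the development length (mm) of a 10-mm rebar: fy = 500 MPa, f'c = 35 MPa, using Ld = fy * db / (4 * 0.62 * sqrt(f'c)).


Ld = (fy * db) / (4 * 0.62 * sqrt(f'c))
= (500 * 10) / (4 * 0.62 * sqrt(35))
= 5000 / 14.6719
= 340.79 mm

340.79 mm


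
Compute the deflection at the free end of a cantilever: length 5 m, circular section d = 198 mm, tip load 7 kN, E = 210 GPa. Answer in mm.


I = pi * d^4 / 64 = pi * 198^4 / 64 = 75445034.2 mm^4
L = 5000.0 mm, P = 7000.0 N, E = 210000.0 MPa
delta = P * L^3 / (3 * E * I)
= 7000.0 * 5000.0^3 / (3 * 210000.0 * 75445034.2)
= 18.4093 mm

18.4093 mm


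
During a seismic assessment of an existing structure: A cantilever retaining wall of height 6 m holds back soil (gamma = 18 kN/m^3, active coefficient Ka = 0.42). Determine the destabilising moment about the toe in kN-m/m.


Pa = 0.5 * Ka * gamma * H^2
= 0.5 * 0.42 * 18 * 6^2
= 136.08 kN/m
Arm = H / 3 = 6 / 3 = 2.0 m
Mo = Pa * arm = Pa * H / 3 = 136.08 * 6 / 3 = 272.16 kN-m/m

272.16 kN-m/m


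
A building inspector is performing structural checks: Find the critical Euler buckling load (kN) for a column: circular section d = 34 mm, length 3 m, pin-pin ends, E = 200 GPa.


I = pi * d^4 / 64 = 65597.24 mm^4
L = 3000.0 mm
P_cr = pi^2 * E * I / L^2
= 9.8696 * 200000.0 * 65597.24 / 3000.0^2
= 14387.08 N = 14.3871 kN

14.3871 kN


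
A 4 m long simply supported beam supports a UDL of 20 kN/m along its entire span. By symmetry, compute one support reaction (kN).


Total load = w * L = 20 * 4 = 80 kN
By symmetry, each reaction R = total / 2 = 80 / 2 = 40.0 kN

40.0 kN


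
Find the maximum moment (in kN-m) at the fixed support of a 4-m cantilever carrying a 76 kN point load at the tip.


For a cantilever with a point load at the free end:
M_max = P * L = 76 * 4 = 304 kN-m

304 kN-m


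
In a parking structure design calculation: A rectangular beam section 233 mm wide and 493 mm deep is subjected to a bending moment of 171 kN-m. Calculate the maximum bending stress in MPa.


I = b * h^3 / 12 = 233 * 493^3 / 12 = 2326566298.42 mm^4
y = h / 2 = 493 / 2 = 246.5 mm
M = 171 kN-m = 171000000.0 N-mm
sigma = M * y / I = 171000000.0 * 246.5 / 2326566298.42
= 18.12 MPa

18.12 MPa


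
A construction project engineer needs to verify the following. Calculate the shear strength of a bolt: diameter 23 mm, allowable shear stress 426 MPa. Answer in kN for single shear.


A = pi * d^2 / 4 = pi * 23^2 / 4 = 415.4756 mm^2
V = f_v * A / 1000 = 426 * 415.4756 / 1000
= 176.9926 kN

176.9926 kN


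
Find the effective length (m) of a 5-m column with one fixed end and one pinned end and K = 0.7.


L_eff = K * L
= 0.7 * 5
= 3.5 m

3.5 m


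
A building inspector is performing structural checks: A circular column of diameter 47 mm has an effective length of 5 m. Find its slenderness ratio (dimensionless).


Radius of gyration r = d / 4 = 47 / 4 = 11.75 mm
L_eff = 5000.0 mm
Slenderness ratio = L / r = 5000.0 / 11.75 = 425.53 (dimensionless)

425.53 (dimensionless)


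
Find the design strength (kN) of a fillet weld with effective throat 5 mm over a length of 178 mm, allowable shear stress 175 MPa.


Strength = throat * length * allowable stress
= 5 * 178 * 175 N
= 155750 N
= 155.75 kN

155.75 kN


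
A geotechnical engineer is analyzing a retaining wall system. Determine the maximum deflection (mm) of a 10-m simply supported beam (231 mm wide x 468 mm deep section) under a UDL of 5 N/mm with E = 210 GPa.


I = 231 * 468^3 / 12 = 1973187216.0 mm^4
L = 10000.0 mm, w = 5 N/mm, E = 210000.0 MPa
delta = 5 * w * L^4 / (384 * E * I)
= 5 * 5 * 10000.0^4 / (384 * 210000.0 * 1973187216.0)
= 1.5712 mm

1.5712 mm


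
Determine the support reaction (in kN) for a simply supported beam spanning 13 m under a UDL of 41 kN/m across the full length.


Total load = w * L = 41 * 13 = 533 kN
By symmetry, each reaction R = total / 2 = 533 / 2 = 266.5 kN

266.5 kN


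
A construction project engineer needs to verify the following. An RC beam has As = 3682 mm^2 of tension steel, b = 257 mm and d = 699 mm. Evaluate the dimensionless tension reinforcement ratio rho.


rho = As / (b * d)
= 3682 / (257 * 699)
= 3682 / 179643
= 0.020496 (dimensionless)

0.020496 (dimensionless)


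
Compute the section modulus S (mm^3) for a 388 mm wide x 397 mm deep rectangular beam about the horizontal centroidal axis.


S = b * h^2 / 6
= 388 * 397^2 / 6
= 388 * 157609 / 6
= 10192048.67 mm^3

10192048.67 mm^3


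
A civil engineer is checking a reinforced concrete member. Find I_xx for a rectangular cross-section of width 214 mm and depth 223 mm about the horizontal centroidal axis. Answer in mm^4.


I = b * h^3 / 12
= 214 * 223^3 / 12
= 214 * 11089567 / 12
= 197763944.83 mm^4

197763944.83 mm^4


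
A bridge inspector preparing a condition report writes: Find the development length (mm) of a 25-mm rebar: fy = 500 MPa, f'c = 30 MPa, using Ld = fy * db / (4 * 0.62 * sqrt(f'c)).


Ld = (fy * db) / (4 * 0.62 * sqrt(f'c))
= (500 * 25) / (4 * 0.62 * sqrt(30))
= 12500 / 13.5835
= 920.23 mm

920.23 mm


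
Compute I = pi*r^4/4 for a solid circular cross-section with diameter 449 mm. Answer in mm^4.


r = d / 2 = 449 / 2 = 224.5 mm
I = pi * r^4 / 4 = pi * 224.5^4 / 4
= 1995056790.82 mm^4

1995056790.82 mm^4


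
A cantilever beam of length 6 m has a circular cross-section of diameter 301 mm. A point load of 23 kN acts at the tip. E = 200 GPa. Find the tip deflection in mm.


I = pi * d^4 / 64 = pi * 301^4 / 64 = 402935823.96 mm^4
L = 6000.0 mm, P = 23000.0 N, E = 200000.0 MPa
delta = P * L^3 / (3 * E * I)
= 23000.0 * 6000.0^3 / (3 * 200000.0 * 402935823.96)
= 20.5492 mm

20.5492 mm


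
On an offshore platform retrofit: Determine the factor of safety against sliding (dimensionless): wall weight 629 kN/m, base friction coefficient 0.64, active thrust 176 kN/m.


Resisting force = mu * W = 0.64 * 629 = 402.56 kN/m
FOS = Resisting / Driving = 402.56 / 176
= 2.2873 (dimensionless)

2.2873 (dimensionless)


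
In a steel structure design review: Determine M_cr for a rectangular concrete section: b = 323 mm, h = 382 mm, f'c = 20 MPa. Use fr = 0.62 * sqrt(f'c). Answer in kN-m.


fr = 0.62 * sqrt(20) = 0.62 * 4.4721 = 2.7727 MPa
I = 323 * 382^3 / 12 = 1500414888.67 mm^4
y_t = 191.0 mm
M_cr = fr * I / y_t = 2.7727 * 1500414888.67 / 191.0 N-mm
= 21.7813 kN-m

21.7813 kN-m


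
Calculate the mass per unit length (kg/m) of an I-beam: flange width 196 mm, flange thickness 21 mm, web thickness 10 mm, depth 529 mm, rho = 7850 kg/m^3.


A_flanges = 2 * 196 * 21 = 8232 mm^2
A_web = (529 - 2 * 21) * 10 = 4870 mm^2
A_total = 8232 + 4870 = 13102 mm^2 = 0.013102 m^2
Weight = rho * A = 7850 * 0.013102 = 102.8507 kg/m

102.8507 kg/m


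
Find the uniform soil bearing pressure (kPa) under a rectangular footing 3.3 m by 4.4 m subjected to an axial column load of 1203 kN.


A = 3.3 * 4.4 = 14.52 m^2
q = P / A = 1203 / 14.52
= 82.8512 kPa

82.8512 kPa


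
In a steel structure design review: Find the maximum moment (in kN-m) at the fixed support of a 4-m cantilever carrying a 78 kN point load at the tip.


For a cantilever with a point load at the free end:
M_max = P * L = 78 * 4 = 312 kN-m

312 kN-m


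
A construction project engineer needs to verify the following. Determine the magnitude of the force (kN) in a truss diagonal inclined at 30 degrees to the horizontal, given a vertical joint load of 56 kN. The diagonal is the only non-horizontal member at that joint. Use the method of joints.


At the joint, only the diagonal has a vertical component, so vertical equilibrium gives:
F * sin(30) = 56
F = 56 / sin(30)
= 56 / 0.5
= 112.0 kN

112.0 kN


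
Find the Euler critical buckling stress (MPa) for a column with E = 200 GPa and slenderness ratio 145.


sigma_cr = pi^2 * E / lambda^2
= 9.8696 * 200000.0 / 145^2
= 9.8696 * 200000.0 / 21025
= 93.8845 MPa

93.8845 MPa


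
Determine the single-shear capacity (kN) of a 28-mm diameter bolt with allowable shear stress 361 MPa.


A = pi * d^2 / 4 = pi * 28^2 / 4 = 615.7522 mm^2
V = f_v * A / 1000 = 361 * 615.7522 / 1000
= 222.2865 kN

222.2865 kN


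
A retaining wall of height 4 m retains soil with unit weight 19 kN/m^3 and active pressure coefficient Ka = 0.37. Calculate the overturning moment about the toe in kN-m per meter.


Pa = 0.5 * Ka * gamma * H^2
= 0.5 * 0.37 * 19 * 4^2
= 56.24 kN/m
Arm = H / 3 = 4 / 3 = 1.3333 m
Mo = Pa * arm = Pa * H / 3 = 56.24 * 4 / 3 = 74.9867 kN-m/m

74.9867 kN-m/m


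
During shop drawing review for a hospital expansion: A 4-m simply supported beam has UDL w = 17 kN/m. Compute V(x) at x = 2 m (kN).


R_A = w * L / 2 = 17 * 4 / 2 = 34.0 kN
V(x) = R_A - w * x = 34.0 - 17 * 2
= 0.0 kN

0.0 kN


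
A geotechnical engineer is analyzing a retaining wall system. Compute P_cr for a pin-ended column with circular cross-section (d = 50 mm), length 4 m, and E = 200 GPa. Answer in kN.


I = pi * d^4 / 64 = 306796.16 mm^4
L = 4000.0 mm
P_cr = pi^2 * E * I / L^2
= 9.8696 * 200000.0 * 306796.16 / 4000.0^2
= 37849.46 N = 37.8495 kN

37.8495 kN


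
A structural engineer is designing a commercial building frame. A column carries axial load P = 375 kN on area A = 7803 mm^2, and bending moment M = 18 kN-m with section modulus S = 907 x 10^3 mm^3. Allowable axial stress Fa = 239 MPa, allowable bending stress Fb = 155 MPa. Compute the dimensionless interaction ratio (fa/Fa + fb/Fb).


f_a = P / A = 375000.0 / 7803 = 48.0584 MPa
f_b = M / S = 18000000.0 / 907000.0 = 19.8456 MPa
Ratio = f_a / Fa + f_b / Fb
= 48.0584 / 239 + 19.8456 / 155
= 0.3291 (dimensionless)

0.3291 (dimensionless)


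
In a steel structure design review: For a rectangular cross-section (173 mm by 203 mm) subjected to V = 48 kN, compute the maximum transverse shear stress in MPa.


A = b * h = 173 * 203 = 35119 mm^2
V = 48 kN = 48000.0 N
tau_max = 1.5 * V / A = 1.5 * 48000.0 / 35119
= 2.0502 MPa

2.0502 MPa


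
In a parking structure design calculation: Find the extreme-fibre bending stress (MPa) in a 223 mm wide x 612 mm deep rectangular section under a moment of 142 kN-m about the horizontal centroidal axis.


I = b * h^3 / 12 = 223 * 612^3 / 12 = 4259688912.0 mm^4
y = h / 2 = 612 / 2 = 306.0 mm
M = 142 kN-m = 142000000.0 N-mm
sigma = M * y / I = 142000000.0 * 306.0 / 4259688912.0
= 10.2 MPa

10.2 MPa


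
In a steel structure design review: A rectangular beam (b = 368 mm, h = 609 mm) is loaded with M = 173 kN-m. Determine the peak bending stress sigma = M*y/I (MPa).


I = b * h^3 / 12 = 368 * 609^3 / 12 = 6926573556.0 mm^4
y = h / 2 = 609 / 2 = 304.5 mm
M = 173 kN-m = 173000000.0 N-mm
sigma = M * y / I = 173000000.0 * 304.5 / 6926573556.0
= 7.61 MPa

7.61 MPa


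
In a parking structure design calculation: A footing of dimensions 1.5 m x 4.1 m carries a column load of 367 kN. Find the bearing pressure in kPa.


A = 1.5 * 4.1 = 6.15 m^2
q = P / A = 367 / 6.15
= 59.6748 kPa

59.6748 kPa


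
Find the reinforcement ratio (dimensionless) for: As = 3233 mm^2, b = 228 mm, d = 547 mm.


rho = As / (b * d)
= 3233 / (228 * 547)
= 3233 / 124716
= 0.025923 (dimensionless)

0.025923 (dimensionless)


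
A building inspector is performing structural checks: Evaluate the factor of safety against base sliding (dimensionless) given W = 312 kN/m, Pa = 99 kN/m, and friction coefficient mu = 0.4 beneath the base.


Resisting force = mu * W = 0.4 * 312 = 124.8 kN/m
FOS = Resisting / Driving = 124.8 / 99
= 1.2606 (dimensionless)

1.2606 (dimensionless)


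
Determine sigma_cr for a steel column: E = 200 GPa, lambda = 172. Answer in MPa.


sigma_cr = pi^2 * E / lambda^2
= 9.8696 * 200000.0 / 172^2
= 9.8696 * 200000.0 / 29584
= 66.7226 MPa

66.7226 MPa


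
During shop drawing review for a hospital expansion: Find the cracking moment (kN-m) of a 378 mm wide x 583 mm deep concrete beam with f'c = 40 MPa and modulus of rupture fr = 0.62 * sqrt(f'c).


fr = 0.62 * sqrt(40) = 0.62 * 6.3246 = 3.9212 MPa
I = 378 * 583^3 / 12 = 6241891540.5 mm^4
y_t = 291.5 mm
M_cr = fr * I / y_t = 3.9212 * 6241891540.5 / 291.5 N-mm
= 83.9652 kN-m

83.9652 kN-m


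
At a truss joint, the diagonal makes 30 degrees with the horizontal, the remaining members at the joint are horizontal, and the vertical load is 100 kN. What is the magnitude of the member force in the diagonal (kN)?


At the joint, only the diagonal has a vertical component, so vertical equilibrium gives:
F * sin(30) = 100
F = 100 / sin(30)
= 100 / 0.5
= 200.0 kN

200.0 kN


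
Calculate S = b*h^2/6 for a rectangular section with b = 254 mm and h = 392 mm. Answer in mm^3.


S = b * h^2 / 6
= 254 * 392^2 / 6
= 254 * 153664 / 6
= 6505109.33 mm^3

6505109.33 mm^3


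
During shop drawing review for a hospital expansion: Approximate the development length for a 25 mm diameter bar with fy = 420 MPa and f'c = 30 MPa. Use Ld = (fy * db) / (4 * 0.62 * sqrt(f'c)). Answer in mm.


Ld = (fy * db) / (4 * 0.62 * sqrt(f'c))
= (420 * 25) / (4 * 0.62 * sqrt(30))
= 10500 / 13.5835
= 773.0 mm

773.0 mm


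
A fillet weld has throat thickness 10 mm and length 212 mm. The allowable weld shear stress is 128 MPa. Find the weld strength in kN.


Strength = throat * length * allowable stress
= 10 * 212 * 128 N
= 271360 N
= 271.36 kN

271.36 kN


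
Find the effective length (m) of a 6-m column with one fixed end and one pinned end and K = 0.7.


L_eff = K * L
= 0.7 * 6
= 4.2 m

4.2 m


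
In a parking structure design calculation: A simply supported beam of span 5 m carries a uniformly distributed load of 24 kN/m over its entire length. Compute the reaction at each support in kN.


Total load = w * L = 24 * 5 = 120 kN
By symmetry, each reaction R = total / 2 = 120 / 2 = 60.0 kN

60.0 kN


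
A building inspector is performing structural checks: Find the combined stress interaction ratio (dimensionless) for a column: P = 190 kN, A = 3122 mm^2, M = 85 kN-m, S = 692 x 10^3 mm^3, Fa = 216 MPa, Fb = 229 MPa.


f_a = P / A = 190000.0 / 3122 = 60.8584 MPa
f_b = M / S = 85000000.0 / 692000.0 = 122.8324 MPa
Ratio = f_a / Fa + f_b / Fb
= 60.8584 / 216 + 122.8324 / 229
= 0.8181 (dimensionless)

0.8181 (dimensionless)


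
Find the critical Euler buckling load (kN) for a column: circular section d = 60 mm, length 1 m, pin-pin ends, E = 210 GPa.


I = pi * d^4 / 64 = 636172.51 mm^4
L = 1000.0 mm
P_cr = pi^2 * E * I / L^2
= 9.8696 * 210000.0 * 636172.51 / 1000.0^2
= 1318541.92 N = 1318.5419 kN

1318.5419 kN


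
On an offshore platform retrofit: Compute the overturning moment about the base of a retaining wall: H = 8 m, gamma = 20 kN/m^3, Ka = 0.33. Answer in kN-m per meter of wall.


Pa = 0.5 * Ka * gamma * H^2
= 0.5 * 0.33 * 20 * 8^2
= 211.2 kN/m
Arm = H / 3 = 8 / 3 = 2.6667 m
Mo = Pa * arm = Pa * H / 3 = 211.2 * 8 / 3 = 563.2 kN-m/m

563.2 kN-m/m


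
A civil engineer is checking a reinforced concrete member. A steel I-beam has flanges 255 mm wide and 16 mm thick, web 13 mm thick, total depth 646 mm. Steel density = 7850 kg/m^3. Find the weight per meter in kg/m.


A_flanges = 2 * 255 * 16 = 8160 mm^2
A_web = (646 - 2 * 16) * 13 = 7982 mm^2
A_total = 8160 + 7982 = 16142 mm^2 = 0.016142 m^2
Weight = rho * A = 7850 * 0.016142 = 126.7147 kg/m

126.7147 kg/m


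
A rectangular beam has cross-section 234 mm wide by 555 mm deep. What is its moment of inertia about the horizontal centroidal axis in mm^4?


I = b * h^3 / 12
= 234 * 555^3 / 12
= 234 * 170953875 / 12
= 3333600562.5 mm^4

3333600562.5 mm^4


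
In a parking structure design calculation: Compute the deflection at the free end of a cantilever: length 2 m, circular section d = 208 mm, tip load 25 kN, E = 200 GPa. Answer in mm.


I = pi * d^4 / 64 = pi * 208^4 / 64 = 91880476.45 mm^4
L = 2000.0 mm, P = 25000.0 N, E = 200000.0 MPa
delta = P * L^3 / (3 * E * I)
= 25000.0 * 2000.0^3 / (3 * 200000.0 * 91880476.45)
= 3.6279 mm

3.6279 mm


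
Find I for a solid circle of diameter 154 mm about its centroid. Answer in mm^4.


r = d / 2 = 154 / 2 = 77.0 mm
I = pi * r^4 / 4 = pi * 77.0^4 / 4
= 27609133.84 mm^4

27609133.84 mm^4
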